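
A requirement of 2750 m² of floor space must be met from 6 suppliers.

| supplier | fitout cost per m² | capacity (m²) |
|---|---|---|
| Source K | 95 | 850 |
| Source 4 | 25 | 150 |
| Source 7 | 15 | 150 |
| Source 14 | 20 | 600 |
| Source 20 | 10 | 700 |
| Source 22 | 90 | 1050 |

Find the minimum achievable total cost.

129000

Cheapest first:
Source 20 (10): use full 700 → 2050 m² to go.
Source 7 (15): use full 150 → 1900 m² to go.
Source 14 at 20: take all 600 m² → 1300 still needed.
Take 150 from Source 4 at 25 → need 1150 more.
Source 22 (90): use full 1050 → 100 m² to go.
Take 100 from Source K at 95 to finish.
Cost = 700×10 + 150×15 + 600×20 + 150×25 + 1050×90 + 100×95 = 129000.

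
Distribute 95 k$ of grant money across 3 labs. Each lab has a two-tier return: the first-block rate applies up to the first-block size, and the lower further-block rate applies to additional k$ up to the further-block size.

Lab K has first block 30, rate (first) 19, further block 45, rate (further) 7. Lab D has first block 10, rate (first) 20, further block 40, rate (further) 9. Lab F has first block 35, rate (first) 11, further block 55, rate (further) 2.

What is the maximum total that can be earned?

1335

Rank every tier by rate: Lab D/T1 20 > Lab K/T1 19 > Lab F/T1 11 > Lab D/T2 9 > Lab K/T2 7 > Lab F/T2 2.
Fill Lab D T1 block (10 at 20) — 85 left.
Lab K/T1 (19): +30 — 55 left.
Lab F/T1 (11): +35 — 20 left.
Lab D T2 at 9: only 20 left, fill 20.
Total = 20×10 + 19×30 + 11×35 + 9×20 = 1335.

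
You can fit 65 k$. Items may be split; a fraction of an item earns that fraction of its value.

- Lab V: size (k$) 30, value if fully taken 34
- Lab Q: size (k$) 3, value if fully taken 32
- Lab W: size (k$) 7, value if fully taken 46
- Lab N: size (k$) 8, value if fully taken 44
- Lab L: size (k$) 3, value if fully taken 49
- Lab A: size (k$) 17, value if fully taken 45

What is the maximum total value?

246.6

Sort by value density: Lab L 49/3≈16.3, Lab Q 32/3≈10.7, Lab W 46/7≈6.57, Lab N 44/8≈5.5, Lab A 45/17≈2.65, Lab V 34/30≈1.13.
All 3 k$ of Lab L fit (value 49) → 62 remain.
Take all of Lab Q (3 k$, value 32) → 59 k$ left.
All 7 k$ of Lab W fit (value 46) → 52 remain.
All 8 k$ of Lab N fit (value 44) → 44 remain.
All 17 k$ of Lab A fit (value 45) → 27 remain.
Only 27 k$ remain; take 27/30 of Lab V for value 34×27/30 = 30.6.
Total value = 246.6.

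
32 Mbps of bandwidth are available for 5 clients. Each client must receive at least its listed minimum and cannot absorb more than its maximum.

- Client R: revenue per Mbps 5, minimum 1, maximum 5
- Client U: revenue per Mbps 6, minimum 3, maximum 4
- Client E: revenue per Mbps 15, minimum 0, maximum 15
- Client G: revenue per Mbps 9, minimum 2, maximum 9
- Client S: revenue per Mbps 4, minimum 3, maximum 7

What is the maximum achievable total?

Meeting every minimum uses 1+3+0+2+3 = 9 Mbps, leaving 23.
Order the clients by revenue per Mbps: Client E 15 > Client G 9 > Client U 6 > Client R 5 > Client S 4.
Client E takes 15 more to reach its cap of 15 → 8 left.
Client G: +7 to 9 (cap) → 1 left.
Client U: +1 to 4 (cap) → 0 left.
Total = 5×1 + 6×4 + 15×15 + 9×9 + 4×3 = 347.

347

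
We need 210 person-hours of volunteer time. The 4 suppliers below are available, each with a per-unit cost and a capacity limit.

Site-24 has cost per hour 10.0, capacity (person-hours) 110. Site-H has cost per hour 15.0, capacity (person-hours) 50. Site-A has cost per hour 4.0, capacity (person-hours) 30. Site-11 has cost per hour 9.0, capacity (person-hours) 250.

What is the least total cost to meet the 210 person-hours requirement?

1740

Cheapest first:
Take 30 from Site-A at 4.0 — need 180 more.
Take 180 from Site-11 at 9.0 to finish.
Site-24, Site-H: unused.
Cost = 30×4.0 + 180×9.0 = 1740.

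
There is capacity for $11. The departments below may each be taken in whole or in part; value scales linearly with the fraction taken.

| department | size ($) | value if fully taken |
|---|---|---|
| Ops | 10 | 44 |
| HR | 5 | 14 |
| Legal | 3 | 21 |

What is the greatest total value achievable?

56.2

Sort by value density: Legal 21/3≈7, Ops 44/10≈4.4, HR 14/5≈2.8.
All 3 $ of Legal fit (value 21) → 8 remain.
8 $ left: a 8/10 share of Ops gives 44×8/10 = 35.2.
Total value = 56.2.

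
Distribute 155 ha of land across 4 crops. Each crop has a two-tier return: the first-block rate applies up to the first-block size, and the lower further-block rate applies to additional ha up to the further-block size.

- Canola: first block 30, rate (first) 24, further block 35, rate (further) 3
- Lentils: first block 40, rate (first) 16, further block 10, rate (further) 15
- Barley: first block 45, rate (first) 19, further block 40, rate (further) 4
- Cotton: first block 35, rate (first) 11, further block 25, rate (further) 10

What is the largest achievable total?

2695

Treat each block as its own option and order by rate: Canola/T1 24 > Barley/T1 19 > Lentils/T1 16 > Lentils/T2 15 > Cotton/T1 11 > Cotton/T2 10 > Barley/T2 4 > Canola/T2 3.
Canola T1 at 24: fill all 30 → 125 left.
Barley T1 at 19: fill all 45 → 80 left.
Fill Lentils T1 block (40 at 16) → 40 left.
Lentils T2 at 15: fill all 10 → 30 left.
30 remain; put them into Cotton T1 at 11.
Total = 24×30 + 19×45 + 16×40 + 15×10 + 11×30 = 2695.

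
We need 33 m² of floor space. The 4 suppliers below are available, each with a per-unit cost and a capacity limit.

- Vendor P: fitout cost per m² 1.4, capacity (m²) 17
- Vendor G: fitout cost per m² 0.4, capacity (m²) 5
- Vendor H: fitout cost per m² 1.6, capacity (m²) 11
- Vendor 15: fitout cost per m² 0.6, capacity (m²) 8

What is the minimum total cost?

35.4

Fill from the cheapest supplier first.
Vendor G (0.4): use full 5 ; 28 m² to go.
Vendor 15 at 0.6: take all 8 m² ; 20 still needed.
Take 17 from Vendor P at 1.4 ; need 3 more.
Take 3 from Vendor H at 1.6 to finish.
Cost = 5×0.4 + 8×0.6 + 17×1.4 + 3×1.6 = 35.4.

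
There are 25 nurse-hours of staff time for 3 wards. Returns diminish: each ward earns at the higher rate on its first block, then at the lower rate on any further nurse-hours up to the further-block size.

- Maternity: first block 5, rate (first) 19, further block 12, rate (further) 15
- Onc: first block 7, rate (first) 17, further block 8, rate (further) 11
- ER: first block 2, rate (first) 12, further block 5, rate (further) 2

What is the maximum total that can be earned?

406

Treat each block as its own option and order by rate: Maternity/first 19 > Onc/first 17 > Maternity/second 15 > ER/first 12 > Onc/second 11 > ER/second 2.
Fill Maternity first block (5 at 19) → 20 left.
Onc first at 17: fill all 7 → 13 left.
Maternity/second (15): +12 → 1 left.
ER/first: +1 of 2 at 12; pool empty.
Total = 19×5 + 17×7 + 15×12 + 12×1 = 406.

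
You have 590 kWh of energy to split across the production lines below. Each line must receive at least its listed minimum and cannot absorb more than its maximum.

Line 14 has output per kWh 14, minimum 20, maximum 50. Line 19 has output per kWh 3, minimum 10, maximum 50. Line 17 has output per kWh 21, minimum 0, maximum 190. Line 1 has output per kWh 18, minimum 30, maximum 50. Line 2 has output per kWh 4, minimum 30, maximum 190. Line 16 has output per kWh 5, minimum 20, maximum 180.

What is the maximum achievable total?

6960

Meeting every minimum uses 20+10+0+30+30+20 = 110 kWh, leaving 480.
Order the production lines by output per kWh: Line 17 21 > Line 1 18 > Line 14 14 > Line 16 5 > Line 2 4 > Line 19 3.
Give Line 17 190 more to hit its cap of 190 — 290 left.
Give Line 1 20 more to hit its cap of 50 — 270 left.
Line 14: +30 to 50 (cap) — 240 left.
Line 16 takes 160 more to reach its cap of 180 — 80 left.
Line 2: +80 (room for 160) → 110. Pool exhausted.
Total = 14×50 + 3×10 + 21×190 + 18×50 + 4×110 + 5×180 = 6960.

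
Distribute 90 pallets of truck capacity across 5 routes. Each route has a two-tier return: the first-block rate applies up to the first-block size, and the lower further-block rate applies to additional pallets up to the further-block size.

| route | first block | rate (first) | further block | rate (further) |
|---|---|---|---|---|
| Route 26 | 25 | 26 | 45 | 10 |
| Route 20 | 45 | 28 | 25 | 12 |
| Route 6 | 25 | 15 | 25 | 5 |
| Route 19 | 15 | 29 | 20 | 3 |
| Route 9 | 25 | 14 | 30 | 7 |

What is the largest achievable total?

Order all 10 blocks by rate: Route 19/first 29 > Route 20/first 28 > Route 26/first 26 > Route 6/first 15 > Route 9/first 14 > Route 20/second 12 > Route 26/second 10 > Route 9/second 7 > Route 6/second 5 > Route 19/second 3.
Route 19/first (29): +15 — 75 left.
Route 20/first (28): +45 — 30 left.
Route 26/first (26): +25 — 5 left.
Route 6 first at 15: only 5 left, fill 5.
Total = 29×15 + 28×45 + 26×25 + 15×5 = 2420.

2420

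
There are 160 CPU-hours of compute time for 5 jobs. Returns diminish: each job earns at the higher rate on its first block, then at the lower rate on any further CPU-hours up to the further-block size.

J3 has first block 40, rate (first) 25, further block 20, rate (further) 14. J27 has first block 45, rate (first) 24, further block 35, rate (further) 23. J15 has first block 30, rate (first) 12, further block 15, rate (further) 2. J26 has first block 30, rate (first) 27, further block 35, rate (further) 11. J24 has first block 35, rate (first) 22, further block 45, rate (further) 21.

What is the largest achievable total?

Rank every tier by rate: J26/first 27 > J3/first 25 > J27/first 24 > J27/second 23 > J24/first 22 > J24/second 21 > J3/second 14 > J15/first 12 > J26/second 11 > J15/second 2.
J26/first (27): +30 → 130 left.
Fill J3 first block (40 at 25) → 90 left.
J27 first at 24: fill all 45 → 45 left.
J27 second at 23: fill all 35 → 10 left.
J24 first at 22: only 10 left, fill 10.
Total = 27×30 + 25×40 + 24×45 + 23×35 + 22×10 = 3915.

3915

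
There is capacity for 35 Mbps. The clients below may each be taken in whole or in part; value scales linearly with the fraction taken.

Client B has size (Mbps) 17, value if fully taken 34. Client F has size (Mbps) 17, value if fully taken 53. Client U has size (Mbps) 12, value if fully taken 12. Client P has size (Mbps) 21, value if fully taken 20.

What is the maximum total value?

88

Rank by value-to-size ratio: Client F 53/17≈3.12, Client B 34/17≈2, Client U 12/12≈1, Client P 20/21≈0.952.
Take all of Client F (17 Mbps, value 53) — 18 Mbps left.
Take all of Client B (17 Mbps, value 34) — 1 Mbps left.
Only 1 Mbps remain; take 1/12 of Client U for value 12×1/12 = 1.
Total value = 88.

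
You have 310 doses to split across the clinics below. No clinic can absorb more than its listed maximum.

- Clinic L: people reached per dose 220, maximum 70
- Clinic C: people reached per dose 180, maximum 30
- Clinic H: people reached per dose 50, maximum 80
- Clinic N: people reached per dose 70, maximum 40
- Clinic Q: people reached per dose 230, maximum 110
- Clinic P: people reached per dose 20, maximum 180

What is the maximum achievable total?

51900

Order the clinics by people reached per dose: Clinic Q 230 > Clinic L 220 > Clinic C 180 > Clinic N 70 > Clinic H 50 > Clinic P 20.
Clinic Q: +110 to 110 (cap) → 200 left.
Clinic L: +70 to 70 (cap) → 130 left.
Clinic C takes 30 to reach its cap of 30 → 100 left.
Give Clinic N 40 to hit its cap of 40 → 60 left.
Only 60 left; Clinic H takes them to reach 60.
Total = 220×70 + 180×30 + 50×60 + 70×40 + 230×110 = 51900.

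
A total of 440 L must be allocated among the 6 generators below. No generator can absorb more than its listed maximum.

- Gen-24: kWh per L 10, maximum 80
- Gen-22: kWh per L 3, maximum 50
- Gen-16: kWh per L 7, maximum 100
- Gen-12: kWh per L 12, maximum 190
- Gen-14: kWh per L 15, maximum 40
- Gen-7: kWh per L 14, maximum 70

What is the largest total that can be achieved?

5080

Highest kWh per L first: Gen-14 15 > Gen-7 14 > Gen-12 12 > Gen-24 10 > Gen-16 7 > Gen-22 3.
Give Gen-14 40 to hit its cap of 40 — 400 left.
Gen-7 takes 70 to reach its cap of 70 — 330 left.
Give Gen-12 190 to hit its cap of 190 — 140 left.
Gen-24 takes 80 to reach its cap of 80 — 60 left.
Only 60 left; Gen-16 takes them to reach 60.
Total = 10×80 + 7×60 + 12×190 + 15×40 + 14×70 = 5080.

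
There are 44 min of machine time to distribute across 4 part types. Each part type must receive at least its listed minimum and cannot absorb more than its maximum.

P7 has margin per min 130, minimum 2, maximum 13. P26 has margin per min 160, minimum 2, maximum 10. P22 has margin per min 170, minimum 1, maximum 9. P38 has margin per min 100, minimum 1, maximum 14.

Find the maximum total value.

Meeting every minimum uses 2+2+1+1 = 6 min, leaving 38.
Highest margin per min first: P22 170 > P26 160 > P7 130 > P38 100.
P22 takes 8 more to reach its cap of 9 — 30 left.
Give P26 8 more to hit its cap of 10 — 22 left.
P7 takes 11 more to reach its cap of 13 — 11 left.
P38: +11 (room for 13) → 12. Pool exhausted.
Total = 130×13 + 160×10 + 170×9 + 100×12 = 6020.

6020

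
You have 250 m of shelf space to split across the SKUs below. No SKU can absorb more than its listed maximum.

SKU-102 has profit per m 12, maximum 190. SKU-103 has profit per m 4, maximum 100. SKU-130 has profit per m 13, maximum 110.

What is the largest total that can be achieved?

Highest profit per m first: SKU-130 13 > SKU-102 12 > SKU-103 4.
Give SKU-130 110 to hit its cap of 110 — 140 left.
SKU-102: +140 (room for 190) → 140. Pool exhausted.
Total = 12×140 + 13×110 = 3110.

3110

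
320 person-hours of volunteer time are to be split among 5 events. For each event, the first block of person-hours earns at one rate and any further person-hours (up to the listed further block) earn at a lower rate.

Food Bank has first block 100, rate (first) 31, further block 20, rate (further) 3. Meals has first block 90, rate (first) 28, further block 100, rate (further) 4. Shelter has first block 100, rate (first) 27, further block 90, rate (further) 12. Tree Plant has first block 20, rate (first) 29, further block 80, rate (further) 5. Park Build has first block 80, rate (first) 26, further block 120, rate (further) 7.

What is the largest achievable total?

Order all 10 blocks by rate: Food Bank/first 31 > Tree Plant/first 29 > Meals/first 28 > Shelter/first 27 > Park Build/first 26 > Shelter/second 12 > Park Build/second 7 > Tree Plant/second 5 > Meals/second 4 > Food Bank/second 3.
Food Bank/first (31): +100 — 220 left.
Tree Plant first at 29: fill all 20 — 200 left.
Fill Meals first block (90 at 28) — 110 left.
Shelter/first (27): +100 — 10 left.
Park Build first at 26: only 10 left, fill 10.
Total = 31×100 + 29×20 + 28×90 + 27×100 + 26×10 = 9160.

9160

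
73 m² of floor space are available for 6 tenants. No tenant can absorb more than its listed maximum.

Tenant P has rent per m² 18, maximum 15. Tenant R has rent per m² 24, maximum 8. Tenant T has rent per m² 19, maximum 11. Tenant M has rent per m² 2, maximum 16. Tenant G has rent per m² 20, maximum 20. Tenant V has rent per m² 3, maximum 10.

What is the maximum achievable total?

1119

Highest rent per m² first: Tenant R 24 > Tenant G 20 > Tenant T 19 > Tenant P 18 > Tenant V 3 > Tenant M 2.
Give Tenant R 8 to hit its cap of 8 → 65 left.
Tenant G: +20 to 20 (cap) → 45 left.
Give Tenant T 11 to hit its cap of 11 → 34 left.
Tenant P takes 15 to reach its cap of 15 → 19 left.
Tenant V takes 10 to reach its cap of 10 → 9 left.
Tenant M has room for 16 but only 9 remain, so it gets 9.
Total = 18×15 + 24×8 + 19×11 + 2×9 + 20×20 + 3×10 = 1119.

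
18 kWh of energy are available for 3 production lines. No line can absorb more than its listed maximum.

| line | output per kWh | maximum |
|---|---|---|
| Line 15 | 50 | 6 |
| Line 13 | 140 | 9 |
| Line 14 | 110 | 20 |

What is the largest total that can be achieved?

Highest output per kWh first: Line 13 140 > Line 14 110 > Line 15 50.
Line 13: +9 to 9 (cap) — 9 left.
Only 9 left; Line 14 takes them to reach 9.
Total = 140×9 + 110×9 = 2250.

2250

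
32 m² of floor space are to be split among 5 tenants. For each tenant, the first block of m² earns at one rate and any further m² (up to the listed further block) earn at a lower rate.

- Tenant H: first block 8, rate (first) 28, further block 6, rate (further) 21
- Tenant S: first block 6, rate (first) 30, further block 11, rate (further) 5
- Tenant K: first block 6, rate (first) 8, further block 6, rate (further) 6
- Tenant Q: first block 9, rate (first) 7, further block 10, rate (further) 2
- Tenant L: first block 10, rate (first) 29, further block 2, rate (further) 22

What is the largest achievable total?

864

Rank every tier by rate: Tenant S/T1 30 > Tenant L/T1 29 > Tenant H/T1 28 > Tenant L/T2 22 > Tenant H/T2 21 > Tenant K/T1 8 > Tenant Q/T1 7 > Tenant K/T2 6 > Tenant S/T2 5 > Tenant Q/T2 2.
Tenant S T1 at 30: fill all 6 — 26 left.
Tenant L/T1 (29): +10 — 16 left.
Tenant H T1 at 28: fill all 8 — 8 left.
Tenant L T2 at 22: fill all 2 — 6 left.
Fill Tenant H T2 block (6 at 21) — 0 left.
Total = 30×6 + 29×10 + 28×8 + 22×2 + 21×6 = 864.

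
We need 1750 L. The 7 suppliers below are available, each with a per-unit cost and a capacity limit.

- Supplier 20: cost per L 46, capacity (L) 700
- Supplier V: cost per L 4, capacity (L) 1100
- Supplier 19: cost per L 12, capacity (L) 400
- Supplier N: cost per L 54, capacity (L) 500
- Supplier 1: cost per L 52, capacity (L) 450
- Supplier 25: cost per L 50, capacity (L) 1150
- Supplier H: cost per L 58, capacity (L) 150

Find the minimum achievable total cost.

20700

Use suppliers in increasing cost order.
Supplier V (4): use full 1100 — 650 L to go.
Supplier 19 at 12: take all 400 L — 250 still needed.
Supplier 20 at 46: take 250 of its 700 — requirement met.
Supplier 25, Supplier 1, Supplier N, Supplier H: unused.
Cost = 1100×4 + 400×12 + 250×46 = 20700.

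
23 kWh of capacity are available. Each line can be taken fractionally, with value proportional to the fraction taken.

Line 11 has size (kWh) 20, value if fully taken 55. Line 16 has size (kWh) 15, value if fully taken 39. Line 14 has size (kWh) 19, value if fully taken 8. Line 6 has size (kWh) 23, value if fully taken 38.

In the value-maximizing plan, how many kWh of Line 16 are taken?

Rank by value-to-size ratio: Line 11 55/20≈2.75, Line 16 39/15≈2.6, Line 6 38/23≈1.65, Line 14 8/19≈0.421.
Line 11: take in full, 20 kWh for value 55 → 3 left.
Only 3 kWh remain; take 3/15 of Line 16 for value 39×3/15 = 7.8.

3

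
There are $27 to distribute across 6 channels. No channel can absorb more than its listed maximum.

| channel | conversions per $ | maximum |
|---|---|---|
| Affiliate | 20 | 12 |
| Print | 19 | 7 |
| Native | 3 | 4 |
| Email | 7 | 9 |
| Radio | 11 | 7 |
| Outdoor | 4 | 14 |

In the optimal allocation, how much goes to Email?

1

Highest conversions per $ first: Affiliate 20 > Print 19 > Radio 11 > Email 7 > Outdoor 4 > Native 3.
Affiliate takes 12 to reach its cap of 12 → 15 left.
Print takes 7 to reach its cap of 7 → 8 left.
Radio takes 7 to reach its cap of 7 → 1 left.
Email has room for 9 but only 1 remain, so it gets 1.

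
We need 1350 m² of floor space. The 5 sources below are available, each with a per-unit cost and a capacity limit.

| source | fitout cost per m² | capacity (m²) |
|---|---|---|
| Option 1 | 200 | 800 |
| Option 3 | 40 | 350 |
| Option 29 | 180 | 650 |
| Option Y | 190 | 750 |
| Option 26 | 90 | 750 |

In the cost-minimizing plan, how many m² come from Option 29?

Cheapest first:
Option 3 at 40: take all 350 m² — 1000 still needed.
Option 26 at 90: take all 750 m² — 250 still needed.
Option 29 at 180: take 250 of its 650 — requirement met.
Option Y, Option 1: unused.

250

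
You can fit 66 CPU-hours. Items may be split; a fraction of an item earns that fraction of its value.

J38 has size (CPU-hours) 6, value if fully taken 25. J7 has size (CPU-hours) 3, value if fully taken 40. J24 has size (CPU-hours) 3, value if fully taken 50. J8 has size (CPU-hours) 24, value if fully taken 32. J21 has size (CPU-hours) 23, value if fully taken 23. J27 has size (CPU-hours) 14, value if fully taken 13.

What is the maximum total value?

176.5

Sort by value density: J24 50/3≈16.7, J7 40/3≈13.3, J38 25/6≈4.17, J8 32/24≈1.33, J21 23/23≈1, J27 13/14≈0.929.
All 3 CPU-hours of J24 fit (value 50) → 63 remain.
J7: take in full, 3 CPU-hours for value 40 → 60 left.
J38: take in full, 6 CPU-hours for value 25 → 54 left.
J8: take in full, 24 CPU-hours for value 32 → 30 left.
All 23 CPU-hours of J21 fit (value 23) → 7 remain.
7 CPU-hours left: a 7/14 share of J27 gives 13×7/14 = 6.5.
Total value = 176.5.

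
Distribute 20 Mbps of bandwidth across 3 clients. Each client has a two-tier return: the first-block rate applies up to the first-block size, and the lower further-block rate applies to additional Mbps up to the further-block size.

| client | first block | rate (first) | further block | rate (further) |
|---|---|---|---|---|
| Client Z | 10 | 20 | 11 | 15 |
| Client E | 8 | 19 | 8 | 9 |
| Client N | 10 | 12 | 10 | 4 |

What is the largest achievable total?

Treat each block as its own option and order by rate: Client Z/first 20 > Client E/first 19 > Client Z/second 15 > Client N/first 12 > Client E/second 9 > Client N/second 4.
Fill Client Z first block (10 at 20) → 10 left.
Client E/first (19): +8 → 2 left.
Client Z/second: +2 of 11 at 15; pool empty.
Total = 20×10 + 19×8 + 15×2 = 382.

382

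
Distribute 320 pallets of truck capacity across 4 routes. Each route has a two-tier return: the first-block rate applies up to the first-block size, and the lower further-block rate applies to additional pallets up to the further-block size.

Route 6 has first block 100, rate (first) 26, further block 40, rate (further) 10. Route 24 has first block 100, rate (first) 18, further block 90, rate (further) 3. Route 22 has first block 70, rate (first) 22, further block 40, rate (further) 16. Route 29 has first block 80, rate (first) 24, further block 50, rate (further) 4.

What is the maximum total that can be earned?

7320

Rank every tier by rate: Route 6/first 26 > Route 29/first 24 > Route 22/first 22 > Route 24/first 18 > Route 22/second 16 > Route 6/second 10 > Route 29/second 4 > Route 24/second 3.
Fill Route 6 first block (100 at 26) — 220 left.
Route 29/first (24): +80 — 140 left.
Route 22 first at 22: fill all 70 — 70 left.
Route 24/first: +70 of 100 at 18; pool empty.
Total = 26×100 + 24×80 + 22×70 + 18×70 = 7320.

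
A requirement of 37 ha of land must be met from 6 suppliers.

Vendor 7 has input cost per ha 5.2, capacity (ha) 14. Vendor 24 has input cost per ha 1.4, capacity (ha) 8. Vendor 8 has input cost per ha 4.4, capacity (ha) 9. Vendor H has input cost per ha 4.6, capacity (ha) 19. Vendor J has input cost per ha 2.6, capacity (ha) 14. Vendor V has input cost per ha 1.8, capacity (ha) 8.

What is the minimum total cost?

Fill from the cheapest supplier first.
Vendor 24 (1.4): use full 8 — 29 ha to go.
Vendor V (1.8): use full 8 — 21 ha to go.
Vendor J (2.6): use full 14 — 7 ha to go.
Vendor 8 at 4.4: take 7 of its 9 — requirement met.
Vendor H, Vendor 7: unused.
Cost = 8×1.4 + 8×1.8 + 14×2.6 + 7×4.4 = 92.8.

92.8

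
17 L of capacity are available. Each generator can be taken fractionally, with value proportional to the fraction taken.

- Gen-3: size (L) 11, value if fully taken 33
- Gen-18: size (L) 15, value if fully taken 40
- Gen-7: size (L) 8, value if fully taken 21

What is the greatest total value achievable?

49

Sort by value density: Gen-3 33/11≈3, Gen-18 40/15≈2.67, Gen-7 21/8≈2.62.
Gen-3: take in full, 11 L for value 33 → 6 left.
6 L left: a 6/15 share of Gen-18 gives 40×6/15 = 16.
Total value = 49.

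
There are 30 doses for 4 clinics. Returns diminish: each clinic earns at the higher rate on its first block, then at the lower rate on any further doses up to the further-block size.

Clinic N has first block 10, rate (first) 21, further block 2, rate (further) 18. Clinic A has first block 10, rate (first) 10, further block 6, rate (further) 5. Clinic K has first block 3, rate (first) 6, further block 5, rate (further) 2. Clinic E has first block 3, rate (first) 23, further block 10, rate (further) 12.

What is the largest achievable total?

Order all 8 blocks by rate: Clinic E/T1 23 > Clinic N/T1 21 > Clinic N/T2 18 > Clinic E/T2 12 > Clinic A/T1 10 > Clinic K/T1 6 > Clinic A/T2 5 > Clinic K/T2 2.
Fill Clinic E T1 block (3 at 23) — 27 left.
Clinic N/T1 (21): +10 — 17 left.
Clinic N/T2 (18): +2 — 15 left.
Clinic E/T2 (12): +10 — 5 left.
Clinic A/T1: +5 of 10 at 10; pool empty.
Total = 23×3 + 21×10 + 18×2 + 12×10 + 10×5 = 485.

485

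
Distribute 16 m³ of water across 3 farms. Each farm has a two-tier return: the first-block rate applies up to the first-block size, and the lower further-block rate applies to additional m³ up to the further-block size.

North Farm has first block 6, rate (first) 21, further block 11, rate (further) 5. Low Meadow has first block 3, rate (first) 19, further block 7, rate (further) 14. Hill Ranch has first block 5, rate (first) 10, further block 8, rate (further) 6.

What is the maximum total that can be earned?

281

Treat each block as its own option and order by rate: North Farm/T1 21 > Low Meadow/T1 19 > Low Meadow/T2 14 > Hill Ranch/T1 10 > Hill Ranch/T2 6 > North Farm/T2 5.
Fill North Farm T1 block (6 at 21) — 10 left.
Fill Low Meadow T1 block (3 at 19) — 7 left.
Low Meadow/T2 (14): +7 — 0 left.
Total = 21×6 + 19×3 + 14×7 = 281.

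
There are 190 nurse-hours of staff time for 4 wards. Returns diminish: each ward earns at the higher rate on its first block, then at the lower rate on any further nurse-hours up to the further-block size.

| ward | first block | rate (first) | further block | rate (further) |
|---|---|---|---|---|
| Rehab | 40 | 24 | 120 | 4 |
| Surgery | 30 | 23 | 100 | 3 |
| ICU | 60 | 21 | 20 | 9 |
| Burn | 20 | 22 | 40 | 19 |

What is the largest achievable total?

4110

Rank every tier by rate: Rehab/T1 24 > Surgery/T1 23 > Burn/T1 22 > ICU/T1 21 > Burn/T2 19 > ICU/T2 9 > Rehab/T2 4 > Surgery/T2 3.
Rehab T1 at 24: fill all 40 → 150 left.
Surgery T1 at 23: fill all 30 → 120 left.
Burn/T1 (22): +20 → 100 left.
Fill ICU T1 block (60 at 21) → 40 left.
Burn/T2 (19): +40 → 0 left.
Total = 24×40 + 23×30 + 22×20 + 21×60 + 19×40 = 4110.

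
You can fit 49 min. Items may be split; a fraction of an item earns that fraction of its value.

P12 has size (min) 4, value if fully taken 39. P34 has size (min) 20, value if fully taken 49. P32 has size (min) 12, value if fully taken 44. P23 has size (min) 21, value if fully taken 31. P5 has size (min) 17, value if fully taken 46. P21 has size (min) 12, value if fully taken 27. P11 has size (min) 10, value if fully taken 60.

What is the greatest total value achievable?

203.7

Best value per unit of size first: P12 39/4≈9.75, P11 60/10≈6, P32 44/12≈3.67, P5 46/17≈2.71, P34 49/20≈2.45, P21 27/12≈2.25, P23 31/21≈1.48.
All 4 min of P12 fit (value 39) → 45 remain.
P11: take in full, 10 min for value 60 → 35 left.
Take all of P32 (12 min, value 44) → 23 min left.
P5: take in full, 17 min for value 46 → 6 left.
Fill the last 6 min with part of P34: 6/20 of it earns 14.7.
Total value = 203.7.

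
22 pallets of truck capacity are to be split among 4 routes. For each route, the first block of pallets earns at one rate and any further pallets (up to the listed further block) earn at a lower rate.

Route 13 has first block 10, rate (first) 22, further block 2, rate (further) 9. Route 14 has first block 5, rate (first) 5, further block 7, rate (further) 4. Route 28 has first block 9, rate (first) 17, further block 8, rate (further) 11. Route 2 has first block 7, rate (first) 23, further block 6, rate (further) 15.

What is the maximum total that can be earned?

466

Order all 8 blocks by rate: Route 2/T1 23 > Route 13/T1 22 > Route 28/T1 17 > Route 2/T2 15 > Route 28/T2 11 > Route 13/T2 9 > Route 14/T1 5 > Route 14/T2 4.
Route 2 T1 at 23: fill all 7 — 15 left.
Fill Route 13 T1 block (10 at 22) — 5 left.
Route 28/T1: +5 of 9 at 17; pool empty.
Total = 23×7 + 22×10 + 17×5 = 466.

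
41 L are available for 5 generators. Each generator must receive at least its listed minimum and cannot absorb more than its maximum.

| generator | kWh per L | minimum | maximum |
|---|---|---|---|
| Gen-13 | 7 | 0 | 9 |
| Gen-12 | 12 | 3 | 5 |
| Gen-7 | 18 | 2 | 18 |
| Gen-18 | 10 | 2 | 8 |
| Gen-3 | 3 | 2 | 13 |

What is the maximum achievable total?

526

Meeting every minimum uses 0+3+2+2+2 = 9 L, leaving 32.
Order the generators by kWh per L: Gen-7 18 > Gen-12 12 > Gen-18 10 > Gen-13 7 > Gen-3 3.
Gen-7 takes 16 more to reach its cap of 18 — 16 left.
Gen-12: +2 to 5 (cap) — 14 left.
Gen-18 takes 6 more to reach its cap of 8 — 8 left.
Gen-13 has room for 9 more but only 8 remain, so it gets 8.
Total = 7×8 + 12×5 + 18×18 + 10×8 + 3×2 = 526.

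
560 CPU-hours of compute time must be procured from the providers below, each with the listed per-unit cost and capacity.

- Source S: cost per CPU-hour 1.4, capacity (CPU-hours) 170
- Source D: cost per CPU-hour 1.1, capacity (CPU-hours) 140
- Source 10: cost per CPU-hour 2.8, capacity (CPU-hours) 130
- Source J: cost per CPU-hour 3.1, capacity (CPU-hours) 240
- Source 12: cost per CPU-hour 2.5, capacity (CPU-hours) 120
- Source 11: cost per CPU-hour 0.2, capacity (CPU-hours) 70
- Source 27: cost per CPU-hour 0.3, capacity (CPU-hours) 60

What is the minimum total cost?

724

Cheapest first:
Source 11 (0.2): use full 70 ; 490 CPU-hours to go.
Take 60 from Source 27 at 0.3 ; need 430 more.
Take 140 from Source D at 1.1 ; need 290 more.
Source S (1.4): use full 170 ; 120 CPU-hours to go.
Source 12 at 2.5: take all 120 CPU-hours ; 0 still needed.
Source 10, Source J: unused.
Cost = 70×0.2 + 60×0.3 + 140×1.1 + 170×1.4 + 120×2.5 = 724.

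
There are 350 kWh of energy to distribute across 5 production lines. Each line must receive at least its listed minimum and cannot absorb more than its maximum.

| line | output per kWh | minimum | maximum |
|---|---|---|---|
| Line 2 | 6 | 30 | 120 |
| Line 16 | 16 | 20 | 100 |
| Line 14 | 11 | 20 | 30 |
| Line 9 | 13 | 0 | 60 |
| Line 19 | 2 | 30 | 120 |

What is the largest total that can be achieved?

Meeting every minimum uses 30+20+20+0+30 = 100 kWh, leaving 250.
Rank by output per kWh: Line 16 16 > Line 9 13 > Line 14 11 > Line 2 6 > Line 19 2.
Line 16: +80 to 100 (cap) → 170 left.
Line 9: +60 to 60 (cap) → 110 left.
Line 14: +10 to 30 (cap) → 100 left.
Give Line 2 90 more to hit its cap of 120 → 10 left.
Only 10 left; Line 19 takes them to reach 40.
Total = 6×120 + 16×100 + 11×30 + 13×60 + 2×40 = 3510.

3510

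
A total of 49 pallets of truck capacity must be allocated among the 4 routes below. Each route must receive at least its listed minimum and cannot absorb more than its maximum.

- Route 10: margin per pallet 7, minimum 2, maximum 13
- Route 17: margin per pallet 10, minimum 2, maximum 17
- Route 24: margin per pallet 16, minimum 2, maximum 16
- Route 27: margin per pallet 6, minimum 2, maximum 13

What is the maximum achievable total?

Meeting every minimum uses 2+2+2+2 = 8 pallets, leaving 41.
Rank by margin per pallet: Route 24 16 > Route 17 10 > Route 10 7 > Route 27 6.
Route 24 takes 14 more to reach its cap of 16 ; 27 left.
Give Route 17 15 more to hit its cap of 17 ; 12 left.
Give Route 10 11 more to hit its cap of 13 ; 1 left.
Route 27 has room for 11 more but only 1 remain, so it gets 3.
Total = 7×13 + 10×17 + 16×16 + 6×3 = 535.

535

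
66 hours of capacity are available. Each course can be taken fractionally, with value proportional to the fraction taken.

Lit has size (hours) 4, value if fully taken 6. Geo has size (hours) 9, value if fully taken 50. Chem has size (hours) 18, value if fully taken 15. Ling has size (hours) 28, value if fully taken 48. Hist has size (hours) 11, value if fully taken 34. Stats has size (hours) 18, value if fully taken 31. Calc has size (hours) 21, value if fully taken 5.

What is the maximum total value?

163

Best value per unit of size first: Geo 50/9≈5.56, Hist 34/11≈3.09, Stats 31/18≈1.72, Ling 48/28≈1.71, Lit 6/4≈1.5, Chem 15/18≈0.833, Calc 5/21≈0.238.
Take all of Geo (9 hours, value 50) ; 57 hours left.
All 11 hours of Hist fit (value 34) ; 46 remain.
Stats: take in full, 18 hours for value 31 ; 28 left.
Ling: take in full, 28 hours for value 48 ; 0 left.
Total value = 163.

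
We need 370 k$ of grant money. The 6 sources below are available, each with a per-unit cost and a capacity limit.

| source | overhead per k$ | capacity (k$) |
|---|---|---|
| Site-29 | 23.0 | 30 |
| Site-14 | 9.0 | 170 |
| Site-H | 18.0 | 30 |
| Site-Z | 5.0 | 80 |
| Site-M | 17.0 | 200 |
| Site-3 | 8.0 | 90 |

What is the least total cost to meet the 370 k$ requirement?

3160

Fill from the cheapest source first.
Take 80 from Site-Z at 5.0 ; need 290 more.
Site-3 (8.0): use full 90 ; 200 k$ to go.
Site-14 (9.0): use full 170 ; 30 k$ to go.
Site-M at 17.0: take 30 of its 200 ; requirement met.
Site-H, Site-29: unused.
Cost = 80×5.0 + 90×8.0 + 170×9.0 + 30×17.0 = 3160.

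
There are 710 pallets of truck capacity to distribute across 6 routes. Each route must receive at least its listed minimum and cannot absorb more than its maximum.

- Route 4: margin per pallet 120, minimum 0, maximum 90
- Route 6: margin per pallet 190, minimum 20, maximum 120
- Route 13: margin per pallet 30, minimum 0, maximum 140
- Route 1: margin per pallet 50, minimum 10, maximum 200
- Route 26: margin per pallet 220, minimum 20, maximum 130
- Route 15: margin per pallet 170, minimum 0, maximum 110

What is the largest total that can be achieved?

92700

Meeting every minimum uses 0+20+0+10+20+0 = 50 pallets, leaving 660.
Highest margin per pallet first: Route 26 220 > Route 6 190 > Route 15 170 > Route 4 120 > Route 1 50 > Route 13 30.
Route 26: +110 to 130 (cap) → 550 left.
Give Route 6 100 more to hit its cap of 120 → 450 left.
Route 15 takes 110 more to reach its cap of 110 → 340 left.
Route 4 takes 90 more to reach its cap of 90 → 250 left.
Route 1 takes 190 more to reach its cap of 200 → 60 left.
Route 13 has room for 140 more but only 60 remain, so it gets 60.
Total = 120×90 + 190×120 + 30×60 + 50×200 + 220×130 + 170×110 = 92700.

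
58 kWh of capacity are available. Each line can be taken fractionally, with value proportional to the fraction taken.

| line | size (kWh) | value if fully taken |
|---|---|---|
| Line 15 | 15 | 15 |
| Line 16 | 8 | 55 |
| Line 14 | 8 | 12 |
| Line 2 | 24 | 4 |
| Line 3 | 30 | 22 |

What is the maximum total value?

101.8

Rank by value-to-size ratio: Line 16 55/8≈6.88, Line 14 12/8≈1.5, Line 15 15/15≈1, Line 3 22/30≈0.733, Line 2 4/24≈0.167.
Take all of Line 16 (8 kWh, value 55) ; 50 kWh left.
Take all of Line 14 (8 kWh, value 12) ; 42 kWh left.
All 15 kWh of Line 15 fit (value 15) ; 27 remain.
Fill the last 27 kWh with part of Line 3: 27/30 of it earns 19.8.
Total value = 101.8.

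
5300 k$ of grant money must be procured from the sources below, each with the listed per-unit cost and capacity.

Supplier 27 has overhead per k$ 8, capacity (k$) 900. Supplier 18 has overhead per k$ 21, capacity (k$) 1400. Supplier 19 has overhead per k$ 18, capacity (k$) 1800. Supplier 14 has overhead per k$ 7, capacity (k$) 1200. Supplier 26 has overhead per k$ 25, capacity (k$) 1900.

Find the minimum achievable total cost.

77400

Use sources in increasing cost order.
Take 1200 from Supplier 14 at 7 ; need 4100 more.
Supplier 27 (8): use full 900 ; 3200 k$ to go.
Supplier 19 at 18: take all 1800 k$ ; 1400 still needed.
Take 1400 from Supplier 18 at 21 ; need 0 more.
Supplier 26: unused.
Cost = 1200×7 + 900×8 + 1800×18 + 1400×21 = 77400.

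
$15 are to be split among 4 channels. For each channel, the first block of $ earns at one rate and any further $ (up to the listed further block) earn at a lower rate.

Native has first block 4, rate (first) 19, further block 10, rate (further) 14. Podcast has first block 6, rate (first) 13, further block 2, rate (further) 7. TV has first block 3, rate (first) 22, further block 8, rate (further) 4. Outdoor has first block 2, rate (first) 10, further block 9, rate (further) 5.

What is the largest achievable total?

254

Treat each block as its own option and order by rate: TV/T1 22 > Native/T1 19 > Native/T2 14 > Podcast/T1 13 > Outdoor/T1 10 > Podcast/T2 7 > Outdoor/T2 5 > TV/T2 4.
Fill TV T1 block (3 at 22) → 12 left.
Fill Native T1 block (4 at 19) → 8 left.
8 remain; put them into Native T2 at 14.
Total = 22×3 + 19×4 + 14×8 = 254.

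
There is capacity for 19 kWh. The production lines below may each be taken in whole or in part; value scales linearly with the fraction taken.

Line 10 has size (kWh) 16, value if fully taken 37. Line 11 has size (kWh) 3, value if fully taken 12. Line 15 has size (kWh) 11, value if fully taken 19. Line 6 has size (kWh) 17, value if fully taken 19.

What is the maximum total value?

49

Rank by value-to-size ratio: Line 11 12/3≈4, Line 10 37/16≈2.31, Line 15 19/11≈1.73, Line 6 19/17≈1.12.
Line 11: take in full, 3 kWh for value 12 → 16 left.
Line 10: take in full, 16 kWh for value 37 → 0 left.
Total value = 49.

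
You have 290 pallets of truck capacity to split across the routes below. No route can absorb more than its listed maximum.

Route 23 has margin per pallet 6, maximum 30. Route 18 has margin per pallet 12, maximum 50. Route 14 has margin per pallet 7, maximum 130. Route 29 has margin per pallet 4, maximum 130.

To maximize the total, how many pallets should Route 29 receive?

Order the routes by margin per pallet: Route 18 12 > Route 14 7 > Route 23 6 > Route 29 4.
Give Route 18 50 to hit its cap of 50 ; 240 left.
Route 14: +130 to 130 (cap) ; 110 left.
Give Route 23 30 to hit its cap of 30 ; 80 left.
Only 80 left; Route 29 takes them to reach 80.

80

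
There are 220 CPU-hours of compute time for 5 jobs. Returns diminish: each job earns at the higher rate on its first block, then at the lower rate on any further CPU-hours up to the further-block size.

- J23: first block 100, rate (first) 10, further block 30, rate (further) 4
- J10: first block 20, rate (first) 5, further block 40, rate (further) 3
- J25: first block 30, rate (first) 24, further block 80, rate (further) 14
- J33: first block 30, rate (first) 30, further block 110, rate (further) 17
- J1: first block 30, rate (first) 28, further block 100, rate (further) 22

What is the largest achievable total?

Order all 10 blocks by rate: J33/first 30 > J1/first 28 > J25/first 24 > J1/second 22 > J33/second 17 > J25/second 14 > J23/first 10 > J10/first 5 > J23/second 4 > J10/second 3.
J33/first (30): +30 ; 190 left.
J1 first at 28: fill all 30 ; 160 left.
J25/first (24): +30 ; 130 left.
J1/second (22): +100 ; 30 left.
J33/second: +30 of 110 at 17; pool empty.
Total = 30×30 + 28×30 + 24×30 + 22×100 + 17×30 = 5170.

5170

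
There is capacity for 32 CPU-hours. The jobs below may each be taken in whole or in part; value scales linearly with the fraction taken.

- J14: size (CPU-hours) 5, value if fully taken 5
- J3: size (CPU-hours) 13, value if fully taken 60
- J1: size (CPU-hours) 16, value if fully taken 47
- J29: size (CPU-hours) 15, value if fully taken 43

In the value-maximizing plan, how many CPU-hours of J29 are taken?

3

Sort by value density: J3 60/13≈4.62, J1 47/16≈2.94, J29 43/15≈2.87, J14 5/5≈1.
All 13 CPU-hours of J3 fit (value 60) ; 19 remain.
All 16 CPU-hours of J1 fit (value 47) ; 3 remain.
Only 3 CPU-hours remain; take 3/15 of J29 for value 43×3/15 = 8.6.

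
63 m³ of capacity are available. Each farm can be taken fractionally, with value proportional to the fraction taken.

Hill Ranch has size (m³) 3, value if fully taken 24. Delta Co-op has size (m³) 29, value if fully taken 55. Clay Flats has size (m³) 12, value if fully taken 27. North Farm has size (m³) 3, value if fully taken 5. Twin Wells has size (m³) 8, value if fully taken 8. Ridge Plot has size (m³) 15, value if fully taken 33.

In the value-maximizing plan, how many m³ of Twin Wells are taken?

1

Best value per unit of size first: Hill Ranch 24/3≈8, Clay Flats 27/12≈2.25, Ridge Plot 33/15≈2.2, Delta Co-op 55/29≈1.9, North Farm 5/3≈1.67, Twin Wells 8/8≈1.
Take all of Hill Ranch (3 m³, value 24) — 60 m³ left.
All 12 m³ of Clay Flats fit (value 27) — 48 remain.
All 15 m³ of Ridge Plot fit (value 33) — 33 remain.
Delta Co-op: take in full, 29 m³ for value 55 — 4 left.
North Farm: take in full, 3 m³ for value 5 — 1 left.
Only 1 m³ remain; take 1/8 of Twin Wells for value 8×1/8 = 1.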